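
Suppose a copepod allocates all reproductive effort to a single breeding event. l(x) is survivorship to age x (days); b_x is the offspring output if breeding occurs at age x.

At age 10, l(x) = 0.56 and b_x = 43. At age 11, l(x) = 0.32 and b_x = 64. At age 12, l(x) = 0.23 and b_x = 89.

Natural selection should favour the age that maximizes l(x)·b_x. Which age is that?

Expected offspring if breeding at age x = l(x) × b_x:
  age 10: 0.56 × 43 = 24.080
  age 11: 0.32 × 64 = 20.480
  age 12: 0.23 × 89 = 20.470
Maximum at age 10 (24.080).

10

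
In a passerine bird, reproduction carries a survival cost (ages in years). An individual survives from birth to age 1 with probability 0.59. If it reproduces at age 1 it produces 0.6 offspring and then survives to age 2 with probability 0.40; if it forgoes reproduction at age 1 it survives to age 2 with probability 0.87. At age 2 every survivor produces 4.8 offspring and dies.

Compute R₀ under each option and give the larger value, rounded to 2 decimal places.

2.46

breed at age 1: R₀ = 0.59 × (0.6 + 0.40 × 4.8) = 0.59 × 2.5200 = 1.4868
delay to age 2: R₀ = 0.59 × (0.87 × 4.8) = 0.59 × 4.1760 = 2.4638
Higher: delay to age 2 (2.4638).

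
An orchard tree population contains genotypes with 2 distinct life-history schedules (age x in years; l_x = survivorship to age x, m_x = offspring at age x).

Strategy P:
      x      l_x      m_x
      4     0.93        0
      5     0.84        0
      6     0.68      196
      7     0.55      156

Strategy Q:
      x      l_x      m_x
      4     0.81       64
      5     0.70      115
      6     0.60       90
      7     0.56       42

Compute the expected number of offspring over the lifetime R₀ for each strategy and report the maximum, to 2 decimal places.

Strategy P: R₀ = 0.93×0 + 0.84×0 + 0.68×196 + 0.55×156 = 219.0800
Strategy Q: R₀ = 0.81×64 + 0.70×115 + 0.60×90 + 0.56×42 = 209.8600
Highest R₀: strategy P with 219.0800.

219.08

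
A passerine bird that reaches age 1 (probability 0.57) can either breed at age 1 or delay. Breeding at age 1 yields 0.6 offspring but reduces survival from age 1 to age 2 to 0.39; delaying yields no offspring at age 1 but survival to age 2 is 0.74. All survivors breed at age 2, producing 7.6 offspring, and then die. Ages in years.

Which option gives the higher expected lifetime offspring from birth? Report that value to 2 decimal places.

3.21

breed at age 1: R₀ = 0.57 × (0.6 + 0.39 × 7.6) = 0.57 × 3.5640 = 2.0315
delay to age 2: R₀ = 0.57 × (0.74 × 7.6) = 0.57 × 5.6240 = 3.2057
Higher: delay to age 2 (3.2057).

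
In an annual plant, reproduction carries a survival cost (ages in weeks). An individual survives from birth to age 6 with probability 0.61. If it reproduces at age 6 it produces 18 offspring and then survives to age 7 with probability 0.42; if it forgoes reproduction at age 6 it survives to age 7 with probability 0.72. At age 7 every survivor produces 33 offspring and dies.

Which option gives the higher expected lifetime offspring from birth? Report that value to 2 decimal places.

19.43

breed at age 6: R₀ = 0.61 × (18 + 0.42 × 33) = 0.61 × 31.8600 = 19.4346
delay to age 7: R₀ = 0.61 × (0.72 × 33) = 0.61 × 23.7600 = 14.4936
Higher: breed at age 6 (19.4346).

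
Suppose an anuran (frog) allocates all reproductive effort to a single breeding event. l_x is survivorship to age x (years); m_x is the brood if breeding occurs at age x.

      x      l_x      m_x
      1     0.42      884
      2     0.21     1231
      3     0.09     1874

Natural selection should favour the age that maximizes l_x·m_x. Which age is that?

1

Expected offspring if breeding at age x = l_x × m_x:
  age 1: 0.42 × 884 = 371.280
  age 2: 0.21 × 1231 = 258.510
  age 3: 0.09 × 1874 = 168.660
Maximum at age 1 (371.280).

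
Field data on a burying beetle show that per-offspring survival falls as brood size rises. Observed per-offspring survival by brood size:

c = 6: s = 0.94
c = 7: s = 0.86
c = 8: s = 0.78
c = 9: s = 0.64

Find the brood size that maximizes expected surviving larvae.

Expected surviving larvae = c × s(c):
  c=6: 6 × 0.94 = 5.640
  c=7: 7 × 0.86 = 6.020
  c=8: 8 × 0.78 = 6.240
  c=9: 9 × 0.64 = 5.760
Maximum at c = 8 (6.240 surviving larvae).

8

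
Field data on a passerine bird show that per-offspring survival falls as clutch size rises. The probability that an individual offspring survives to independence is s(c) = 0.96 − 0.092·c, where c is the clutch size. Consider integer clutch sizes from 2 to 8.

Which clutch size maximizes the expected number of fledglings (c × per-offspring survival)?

5

Expected fledglings = c × s(c):
  c=2: 2 × 0.776 = 1.552
  c=3: 3 × 0.684 = 2.052
  c=4: 4 × 0.592 = 2.368
  c=5: 5 × 0.500 = 2.500
  c=6: 6 × 0.408 = 2.448
  c=7: 7 × 0.316 = 2.212
  c=8: 8 × 0.224 = 1.792
Maximum at c = 5 (2.500 fledglings).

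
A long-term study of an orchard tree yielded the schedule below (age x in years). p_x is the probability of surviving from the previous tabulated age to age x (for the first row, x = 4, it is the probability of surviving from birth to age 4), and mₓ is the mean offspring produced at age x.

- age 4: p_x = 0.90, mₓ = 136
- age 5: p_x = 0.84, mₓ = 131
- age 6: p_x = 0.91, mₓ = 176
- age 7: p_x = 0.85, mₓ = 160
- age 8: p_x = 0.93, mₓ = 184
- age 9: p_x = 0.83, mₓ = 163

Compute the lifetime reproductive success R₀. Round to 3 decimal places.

Survivorship from birth: l_x = p_4·p_5·…·p_x.
  l_4 = 0.90000
  l_5 = 0.75600
  l_6 = 0.68796
  l_7 = 0.58477
  l_8 = 0.54383
  l_9 = 0.45138
R₀ = Σ l_x mₓ:
  age 4: 0.90000 × 136 = 122.4000
  age 5: 0.75600 × 131 = 99.0360
  age 6: 0.68796 × 176 = 121.0810
  age 7: 0.58477 × 160 = 93.5632
  age 8: 0.54383 × 184 = 100.0647
  age 9: 0.45138 × 163 = 73.5749
R₀ = 122.4000 + 99.0360 + 121.0810 + 93.5632 + 100.0647 + 73.5749 = 609.7198

609.720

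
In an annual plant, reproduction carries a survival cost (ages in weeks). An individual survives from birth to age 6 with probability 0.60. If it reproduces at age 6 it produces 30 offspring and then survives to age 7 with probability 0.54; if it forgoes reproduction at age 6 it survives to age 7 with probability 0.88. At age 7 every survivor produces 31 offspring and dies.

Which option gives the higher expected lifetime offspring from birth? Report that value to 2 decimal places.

breed at age 6: R₀ = 0.60 × (30 + 0.54 × 31) = 0.60 × 46.7400 = 28.0440
delay to age 7: R₀ = 0.60 × (0.88 × 31) = 0.60 × 27.2800 = 16.3680
Higher: breed at age 6 (28.0440).

28.04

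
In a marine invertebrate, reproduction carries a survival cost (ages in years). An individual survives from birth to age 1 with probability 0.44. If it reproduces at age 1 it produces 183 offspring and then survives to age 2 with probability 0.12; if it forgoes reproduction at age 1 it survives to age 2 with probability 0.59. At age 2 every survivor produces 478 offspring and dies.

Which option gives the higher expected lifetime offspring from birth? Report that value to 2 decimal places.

124.09

breed at age 1: R₀ = 0.44 × (183 + 0.12 × 478) = 0.44 × 240.3600 = 105.7584
delay to age 2: R₀ = 0.44 × (0.59 × 478) = 0.44 × 282.0200 = 124.0888
Higher: delay to age 2 (124.0888).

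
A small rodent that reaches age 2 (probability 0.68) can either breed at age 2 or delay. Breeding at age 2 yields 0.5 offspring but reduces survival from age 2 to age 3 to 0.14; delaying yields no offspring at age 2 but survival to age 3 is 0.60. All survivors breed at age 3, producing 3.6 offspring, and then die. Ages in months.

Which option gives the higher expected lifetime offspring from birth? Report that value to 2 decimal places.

1.47

breed at age 2: R₀ = 0.68 × (0.5 + 0.14 × 3.6) = 0.68 × 1.0040 = 0.6827
delay to age 3: R₀ = 0.68 × (0.60 × 3.6) = 0.68 × 2.1600 = 1.4688
Higher: delay to age 3 (1.4688).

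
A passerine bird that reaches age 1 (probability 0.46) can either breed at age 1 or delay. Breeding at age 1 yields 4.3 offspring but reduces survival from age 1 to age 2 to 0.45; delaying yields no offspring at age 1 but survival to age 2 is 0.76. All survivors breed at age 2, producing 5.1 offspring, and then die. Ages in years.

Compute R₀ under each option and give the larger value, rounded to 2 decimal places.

3.03

breed at age 1: R₀ = 0.46 × (4.3 + 0.45 × 5.1) = 0.46 × 6.5950 = 3.0337
delay to age 2: R₀ = 0.46 × (0.76 × 5.1) = 0.46 × 3.8760 = 1.7830
Higher: breed at age 1 (3.0337).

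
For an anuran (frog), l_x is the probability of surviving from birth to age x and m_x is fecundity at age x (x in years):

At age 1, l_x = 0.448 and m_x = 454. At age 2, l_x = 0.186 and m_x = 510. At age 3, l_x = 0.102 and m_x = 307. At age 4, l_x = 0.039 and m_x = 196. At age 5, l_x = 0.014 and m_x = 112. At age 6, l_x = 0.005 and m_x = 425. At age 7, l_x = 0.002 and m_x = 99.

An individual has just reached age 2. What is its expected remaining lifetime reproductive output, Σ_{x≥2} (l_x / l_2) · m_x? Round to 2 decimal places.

l_2 = 0.186. Conditional survival from age 2 to x is l_x / l_2.
  x=2: (0.186/0.186) × 510 = 510.0000
  x=3: (0.102/0.186) × 307 = 168.3548
  x=4: (0.039/0.186) × 196 = 41.0968
  x=5: (0.014/0.186) × 112 = 8.4301
  x=6: (0.005/0.186) × 425 = 11.4247
  x=7: (0.002/0.186) × 99 = 1.0645
Sum = 510.0000 + 168.3548 + 41.0968 + 8.4301 + 11.4247 + 1.0645 = 740.3710

740.37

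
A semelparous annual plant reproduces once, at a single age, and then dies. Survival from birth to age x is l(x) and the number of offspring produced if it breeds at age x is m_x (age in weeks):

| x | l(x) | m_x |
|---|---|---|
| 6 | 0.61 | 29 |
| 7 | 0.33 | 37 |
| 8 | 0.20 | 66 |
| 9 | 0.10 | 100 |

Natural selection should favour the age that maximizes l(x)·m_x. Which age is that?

Expected offspring if breeding at age x = l(x) × m_x:
  age 6: 0.61 × 29 = 17.690
  age 7: 0.33 × 37 = 12.210
  age 8: 0.20 × 66 = 13.200
  age 9: 0.10 × 100 = 10.000
Maximum at age 6 (17.690).

6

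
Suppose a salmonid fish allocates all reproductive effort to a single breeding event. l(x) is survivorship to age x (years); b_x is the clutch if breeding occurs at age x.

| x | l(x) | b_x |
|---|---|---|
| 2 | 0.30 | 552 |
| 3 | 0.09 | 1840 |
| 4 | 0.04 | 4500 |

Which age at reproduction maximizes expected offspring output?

Expected offspring if breeding at age x = l(x) × b_x:
  age 2: 0.30 × 552 = 165.600
  age 3: 0.09 × 1840 = 165.600
  age 4: 0.04 × 4500 = 180.000
Maximum at age 4 (180.000).

4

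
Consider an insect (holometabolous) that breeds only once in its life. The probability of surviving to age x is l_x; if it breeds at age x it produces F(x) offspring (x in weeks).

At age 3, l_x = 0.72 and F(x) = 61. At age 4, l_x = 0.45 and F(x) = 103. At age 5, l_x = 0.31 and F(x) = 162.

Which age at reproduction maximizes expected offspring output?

5

Expected offspring if breeding at age x = l_x × F(x):
  age 3: 0.72 × 61 = 43.920
  age 4: 0.45 × 103 = 46.350
  age 5: 0.31 × 162 = 50.220
Maximum at age 5 (50.220).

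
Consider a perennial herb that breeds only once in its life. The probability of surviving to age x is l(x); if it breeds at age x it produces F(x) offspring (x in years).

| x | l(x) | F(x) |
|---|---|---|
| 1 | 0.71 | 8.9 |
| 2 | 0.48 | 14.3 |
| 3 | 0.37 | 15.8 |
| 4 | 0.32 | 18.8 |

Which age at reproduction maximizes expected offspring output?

Expected offspring if breeding at age x = l(x) × F(x):
  age 1: 0.71 × 8.9 = 6.319
  age 2: 0.48 × 14.3 = 6.864
  age 3: 0.37 × 15.8 = 5.846
  age 4: 0.32 × 18.8 = 6.016
Maximum at age 2 (6.864).

2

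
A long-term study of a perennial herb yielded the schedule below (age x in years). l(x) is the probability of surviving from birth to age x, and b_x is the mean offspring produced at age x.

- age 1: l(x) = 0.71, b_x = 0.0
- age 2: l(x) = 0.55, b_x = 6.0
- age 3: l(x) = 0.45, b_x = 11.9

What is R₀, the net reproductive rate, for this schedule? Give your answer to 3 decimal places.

R₀ = Σ l(x) b_x:
  age 1: 0.71 × 0.0 = 0.0000
  age 2: 0.55 × 6.0 = 3.3000
  age 3: 0.45 × 11.9 = 5.3550
R₀ = 0.0000 + 3.3000 + 5.3550 = 8.6550

8.655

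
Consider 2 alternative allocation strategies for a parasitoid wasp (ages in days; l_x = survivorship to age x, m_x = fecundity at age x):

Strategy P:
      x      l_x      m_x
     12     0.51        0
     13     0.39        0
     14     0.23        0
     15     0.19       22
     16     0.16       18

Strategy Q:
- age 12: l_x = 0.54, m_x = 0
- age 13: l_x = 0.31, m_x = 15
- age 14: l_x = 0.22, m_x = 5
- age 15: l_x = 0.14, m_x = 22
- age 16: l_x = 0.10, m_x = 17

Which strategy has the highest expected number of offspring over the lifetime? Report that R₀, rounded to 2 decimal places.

10.53

Strategy P: R₀ = 0.51×0 + 0.39×0 + 0.23×0 + 0.19×22 + 0.16×18 = 7.0600
Strategy Q: R₀ = 0.54×0 + 0.31×15 + 0.22×5 + 0.14×22 + 0.10×17 = 10.5300
Highest R₀: strategy Q with 10.5300.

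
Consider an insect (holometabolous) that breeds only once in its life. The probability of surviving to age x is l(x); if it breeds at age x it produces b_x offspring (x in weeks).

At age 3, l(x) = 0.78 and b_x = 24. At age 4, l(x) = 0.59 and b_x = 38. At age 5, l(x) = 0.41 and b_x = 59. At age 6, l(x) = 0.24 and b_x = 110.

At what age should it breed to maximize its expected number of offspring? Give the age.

Expected offspring if breeding at age x = l(x) × b_x:
  age 3: 0.78 × 24 = 18.720
  age 4: 0.59 × 38 = 22.420
  age 5: 0.41 × 59 = 24.190
  age 6: 0.24 × 110 = 26.400
Maximum at age 6 (26.400).

6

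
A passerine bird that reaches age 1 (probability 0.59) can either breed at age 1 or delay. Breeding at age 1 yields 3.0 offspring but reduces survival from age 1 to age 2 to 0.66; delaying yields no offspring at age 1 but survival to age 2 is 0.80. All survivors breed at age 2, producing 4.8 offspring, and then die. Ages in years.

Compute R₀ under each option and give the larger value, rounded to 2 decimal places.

breed at age 1: R₀ = 0.59 × (3.0 + 0.66 × 4.8) = 0.59 × 6.1680 = 3.6391
delay to age 2: R₀ = 0.59 × (0.80 × 4.8) = 0.59 × 3.8400 = 2.2656
Higher: breed at age 1 (3.6391).

3.64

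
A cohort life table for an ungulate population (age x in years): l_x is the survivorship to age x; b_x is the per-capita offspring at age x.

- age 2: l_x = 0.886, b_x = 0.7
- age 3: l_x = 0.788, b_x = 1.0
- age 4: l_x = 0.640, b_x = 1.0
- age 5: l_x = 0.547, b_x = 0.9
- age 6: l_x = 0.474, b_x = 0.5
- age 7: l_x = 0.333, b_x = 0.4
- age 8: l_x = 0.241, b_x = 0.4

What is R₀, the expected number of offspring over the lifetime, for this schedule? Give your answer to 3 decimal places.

R₀ = Σ l_x b_x:
  age 2: 0.886 × 0.7 = 0.6202
  age 3: 0.788 × 1.0 = 0.7880
  age 4: 0.640 × 1.0 = 0.6400
  age 5: 0.547 × 0.9 = 0.4923
  age 6: 0.474 × 0.5 = 0.2370
  age 7: 0.333 × 0.4 = 0.1332
  age 8: 0.241 × 0.4 = 0.0964
R₀ = 0.6202 + 0.7880 + 0.6400 + 0.4923 + 0.2370 + 0.1332 + 0.0964 = 3.0071

3.007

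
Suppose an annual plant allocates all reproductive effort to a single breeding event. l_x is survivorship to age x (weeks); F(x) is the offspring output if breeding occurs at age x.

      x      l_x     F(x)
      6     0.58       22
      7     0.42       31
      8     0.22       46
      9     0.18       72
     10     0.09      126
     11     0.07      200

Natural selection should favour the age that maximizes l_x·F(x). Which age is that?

Expected offspring if breeding at age x = l_x × F(x):
  age 6: 0.58 × 22 = 12.760
  age 7: 0.42 × 31 = 13.020
  age 8: 0.22 × 46 = 10.120
  age 9: 0.18 × 72 = 12.960
  age 10: 0.09 × 126 = 11.340
  age 11: 0.07 × 200 = 14.000
Maximum at age 11 (14.000).

11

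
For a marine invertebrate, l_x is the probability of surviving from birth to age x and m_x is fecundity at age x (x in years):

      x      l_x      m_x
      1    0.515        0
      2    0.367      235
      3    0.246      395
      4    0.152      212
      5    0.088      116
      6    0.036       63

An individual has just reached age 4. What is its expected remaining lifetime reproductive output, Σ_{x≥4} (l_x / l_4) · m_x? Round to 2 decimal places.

l_4 = 0.152. Conditional survival from age 4 to x is l_x / l_4.
  x=4: (0.152/0.152) × 212 = 212.0000
  x=5: (0.088/0.152) × 116 = 67.1579
  x=6: (0.036/0.152) × 63 = 14.9211
Sum = 212.0000 + 67.1579 + 14.9211 = 294.0789

294.08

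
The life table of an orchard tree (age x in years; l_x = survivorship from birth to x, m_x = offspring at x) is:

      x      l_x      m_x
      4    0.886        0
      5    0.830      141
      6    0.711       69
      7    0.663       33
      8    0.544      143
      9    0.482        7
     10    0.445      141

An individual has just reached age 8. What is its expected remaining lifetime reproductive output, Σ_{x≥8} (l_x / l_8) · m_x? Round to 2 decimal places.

l_8 = 0.544. Conditional survival from age 8 to x is l_x / l_8.
  x=8: (0.544/0.544) × 143 = 143.0000
  x=9: (0.482/0.544) × 7 = 6.2022
  x=10: (0.445/0.544) × 141 = 115.3401
Sum = 143.0000 + 6.2022 + 115.3401 = 264.5423

264.54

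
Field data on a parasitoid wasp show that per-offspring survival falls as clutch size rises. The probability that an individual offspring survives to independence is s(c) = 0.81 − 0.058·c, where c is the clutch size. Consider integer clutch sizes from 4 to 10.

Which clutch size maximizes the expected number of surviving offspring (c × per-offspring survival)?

Expected surviving offspring = c × s(c):
  c=4: 4 × 0.578 = 2.312
  c=5: 5 × 0.520 = 2.600
  c=6: 6 × 0.462 = 2.772
  c=7: 7 × 0.404 = 2.828
  c=8: 8 × 0.346 = 2.768
  c=9: 9 × 0.288 = 2.592
  c=10: 10 × 0.230 = 2.300
Maximum at c = 7 (2.828 surviving offspring).

7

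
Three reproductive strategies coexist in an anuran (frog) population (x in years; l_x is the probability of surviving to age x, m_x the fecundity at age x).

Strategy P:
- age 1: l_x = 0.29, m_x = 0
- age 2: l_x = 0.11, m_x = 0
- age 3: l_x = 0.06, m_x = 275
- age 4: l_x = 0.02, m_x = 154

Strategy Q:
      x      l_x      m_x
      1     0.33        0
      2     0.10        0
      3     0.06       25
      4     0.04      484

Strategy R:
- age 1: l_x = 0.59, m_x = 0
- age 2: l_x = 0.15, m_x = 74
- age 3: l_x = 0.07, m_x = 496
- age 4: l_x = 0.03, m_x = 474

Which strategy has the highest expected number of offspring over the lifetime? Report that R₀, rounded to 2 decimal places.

Strategy P: R₀ = 0.29×0 + 0.11×0 + 0.06×275 + 0.02×154 = 19.5800
Strategy Q: R₀ = 0.33×0 + 0.10×0 + 0.06×25 + 0.04×484 = 20.8600
Strategy R: R₀ = 0.59×0 + 0.15×74 + 0.07×496 + 0.03×474 = 60.0400
Highest R₀: strategy R with 60.0400.

60.04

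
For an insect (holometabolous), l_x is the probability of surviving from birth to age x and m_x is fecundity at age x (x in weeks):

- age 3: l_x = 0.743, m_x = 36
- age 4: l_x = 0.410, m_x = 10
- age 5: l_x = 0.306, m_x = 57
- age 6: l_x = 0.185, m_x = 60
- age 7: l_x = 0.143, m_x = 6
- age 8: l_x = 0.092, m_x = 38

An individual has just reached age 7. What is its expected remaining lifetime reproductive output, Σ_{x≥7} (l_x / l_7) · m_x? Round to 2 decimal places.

30.45

l_7 = 0.143. Conditional survival from age 7 to x is l_x / l_7.
  x=7: (0.143/0.143) × 6 = 6.0000
  x=8: (0.092/0.143) × 38 = 24.4476
Sum = 6.0000 + 24.4476 = 30.4476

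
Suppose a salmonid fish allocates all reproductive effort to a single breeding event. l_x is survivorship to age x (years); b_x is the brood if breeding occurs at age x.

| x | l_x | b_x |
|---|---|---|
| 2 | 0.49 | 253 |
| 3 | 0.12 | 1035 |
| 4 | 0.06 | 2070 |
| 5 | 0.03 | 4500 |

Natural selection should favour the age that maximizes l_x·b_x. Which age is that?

5

Expected offspring if breeding at age x = l_x × b_x:
  age 2: 0.49 × 253 = 123.970
  age 3: 0.12 × 1035 = 124.200
  age 4: 0.06 × 2070 = 124.200
  age 5: 0.03 × 4500 = 135.000
Maximum at age 5 (135.000).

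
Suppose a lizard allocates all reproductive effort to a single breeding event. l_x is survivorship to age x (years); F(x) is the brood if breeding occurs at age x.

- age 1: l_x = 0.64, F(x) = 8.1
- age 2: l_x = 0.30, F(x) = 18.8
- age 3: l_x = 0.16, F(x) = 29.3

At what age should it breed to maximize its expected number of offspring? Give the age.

Expected offspring if breeding at age x = l_x × F(x):
  age 1: 0.64 × 8.1 = 5.184
  age 2: 0.30 × 18.8 = 5.640
  age 3: 0.16 × 29.3 = 4.688
Maximum at age 2 (5.640).

2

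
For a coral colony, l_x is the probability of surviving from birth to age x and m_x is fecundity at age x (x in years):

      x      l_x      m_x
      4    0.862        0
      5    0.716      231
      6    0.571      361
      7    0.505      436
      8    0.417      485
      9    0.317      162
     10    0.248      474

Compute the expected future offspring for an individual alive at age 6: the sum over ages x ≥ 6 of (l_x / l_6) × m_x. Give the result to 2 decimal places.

1396.61

l_6 = 0.571. Conditional survival from age 6 to x is l_x / l_6.
  x=6: (0.571/0.571) × 361 = 361.0000
  x=7: (0.505/0.571) × 436 = 385.6042
  x=8: (0.417/0.571) × 485 = 354.1944
  x=9: (0.317/0.571) × 162 = 89.9370
  x=10: (0.248/0.571) × 474 = 205.8704
Sum = 361.0000 + 385.6042 + 354.1944 + 89.9370 + 205.8704 = 1396.6060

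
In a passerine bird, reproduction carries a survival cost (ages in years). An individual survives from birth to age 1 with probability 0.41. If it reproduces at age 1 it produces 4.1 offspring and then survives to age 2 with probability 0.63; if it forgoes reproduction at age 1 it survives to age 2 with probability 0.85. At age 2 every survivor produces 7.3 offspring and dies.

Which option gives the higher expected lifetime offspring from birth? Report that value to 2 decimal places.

breed at age 1: R₀ = 0.41 × (4.1 + 0.63 × 7.3) = 0.41 × 8.6990 = 3.5666
delay to age 2: R₀ = 0.41 × (0.85 × 7.3) = 0.41 × 6.2050 = 2.5440
Higher: breed at age 1 (3.5666).

3.57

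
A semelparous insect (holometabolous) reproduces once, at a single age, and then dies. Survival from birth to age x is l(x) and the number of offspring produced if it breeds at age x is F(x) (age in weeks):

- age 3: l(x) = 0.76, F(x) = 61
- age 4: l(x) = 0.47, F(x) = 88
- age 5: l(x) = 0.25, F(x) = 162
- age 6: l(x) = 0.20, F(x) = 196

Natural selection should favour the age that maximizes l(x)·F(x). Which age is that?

3

Expected offspring if breeding at age x = l(x) × F(x):
  age 3: 0.76 × 61 = 46.360
  age 4: 0.47 × 88 = 41.360
  age 5: 0.25 × 162 = 40.500
  age 6: 0.20 × 196 = 39.200
Maximum at age 3 (46.360).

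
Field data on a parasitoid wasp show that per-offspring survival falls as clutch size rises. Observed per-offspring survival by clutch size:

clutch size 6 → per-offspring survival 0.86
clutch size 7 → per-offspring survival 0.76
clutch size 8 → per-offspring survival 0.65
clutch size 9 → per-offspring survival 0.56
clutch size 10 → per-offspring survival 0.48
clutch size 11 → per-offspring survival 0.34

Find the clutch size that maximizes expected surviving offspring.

Expected surviving offspring = c × s(c):
  c=6: 6 × 0.86 = 5.160
  c=7: 7 × 0.76 = 5.320
  c=8: 8 × 0.65 = 5.200
  c=9: 9 × 0.56 = 5.040
  c=10: 10 × 0.48 = 4.800
  c=11: 11 × 0.34 = 3.740
Maximum at c = 7 (5.320 surviving offspring).

7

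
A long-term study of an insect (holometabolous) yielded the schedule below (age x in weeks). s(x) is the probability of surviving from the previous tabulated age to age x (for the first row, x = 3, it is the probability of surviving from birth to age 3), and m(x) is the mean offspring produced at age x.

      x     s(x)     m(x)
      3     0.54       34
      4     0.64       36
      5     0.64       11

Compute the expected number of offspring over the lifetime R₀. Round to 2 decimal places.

33.23

Survivorship from birth: l_x = s_3·s_4·…·s_x.
  l_3 = 0.54000
  l_4 = 0.34560
  l_5 = 0.22118
R₀ = Σ l_x m(x):
  age 3: 0.54000 × 34 = 18.3600
  age 4: 0.34560 × 36 = 12.4416
  age 5: 0.22118 × 11 = 2.4330
R₀ = 18.3600 + 12.4416 + 2.4330 = 33.2346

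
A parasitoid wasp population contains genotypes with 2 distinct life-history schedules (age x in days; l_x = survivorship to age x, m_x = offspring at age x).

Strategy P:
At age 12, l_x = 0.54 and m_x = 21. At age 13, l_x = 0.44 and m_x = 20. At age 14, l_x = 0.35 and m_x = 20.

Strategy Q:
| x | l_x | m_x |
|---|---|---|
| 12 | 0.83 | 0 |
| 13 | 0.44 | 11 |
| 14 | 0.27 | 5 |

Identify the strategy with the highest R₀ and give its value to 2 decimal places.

27.14

Strategy P: R₀ = 0.54×21 + 0.44×20 + 0.35×20 = 27.1400
Strategy Q: R₀ = 0.83×0 + 0.44×11 + 0.27×5 = 6.1900
Highest R₀: strategy P with 27.1400.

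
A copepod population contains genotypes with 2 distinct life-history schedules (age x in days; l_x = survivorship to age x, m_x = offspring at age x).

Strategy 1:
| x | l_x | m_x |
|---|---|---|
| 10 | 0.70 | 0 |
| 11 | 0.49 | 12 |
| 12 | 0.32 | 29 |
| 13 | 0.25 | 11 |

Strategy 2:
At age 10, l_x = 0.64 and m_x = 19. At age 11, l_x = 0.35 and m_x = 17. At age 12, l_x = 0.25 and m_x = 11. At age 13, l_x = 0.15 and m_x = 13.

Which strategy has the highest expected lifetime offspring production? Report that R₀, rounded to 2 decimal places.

Strategy 1: R₀ = 0.70×0 + 0.49×12 + 0.32×29 + 0.25×11 = 17.9100
Strategy 2: R₀ = 0.64×19 + 0.35×17 + 0.25×11 + 0.15×13 = 22.8100
Highest R₀: strategy 2 with 22.8100.

22.81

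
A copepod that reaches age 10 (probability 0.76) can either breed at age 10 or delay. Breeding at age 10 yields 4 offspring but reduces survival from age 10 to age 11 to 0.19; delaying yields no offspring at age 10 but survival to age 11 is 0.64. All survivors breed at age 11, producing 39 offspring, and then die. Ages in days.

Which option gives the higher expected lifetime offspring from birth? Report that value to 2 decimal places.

breed at age 10: R₀ = 0.76 × (4 + 0.19 × 39) = 0.76 × 11.4100 = 8.6716
delay to age 11: R₀ = 0.76 × (0.64 × 39) = 0.76 × 24.9600 = 18.9696
Higher: delay to age 11 (18.9696).

18.97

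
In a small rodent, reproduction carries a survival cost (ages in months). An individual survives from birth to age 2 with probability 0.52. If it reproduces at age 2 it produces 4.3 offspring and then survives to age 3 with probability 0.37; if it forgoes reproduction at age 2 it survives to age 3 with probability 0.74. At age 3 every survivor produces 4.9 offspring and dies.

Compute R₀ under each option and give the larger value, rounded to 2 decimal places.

3.18

breed at age 2: R₀ = 0.52 × (4.3 + 0.37 × 4.9) = 0.52 × 6.1130 = 3.1788
delay to age 3: R₀ = 0.52 × (0.74 × 4.9) = 0.52 × 3.6260 = 1.8855
Higher: breed at age 2 (3.1788).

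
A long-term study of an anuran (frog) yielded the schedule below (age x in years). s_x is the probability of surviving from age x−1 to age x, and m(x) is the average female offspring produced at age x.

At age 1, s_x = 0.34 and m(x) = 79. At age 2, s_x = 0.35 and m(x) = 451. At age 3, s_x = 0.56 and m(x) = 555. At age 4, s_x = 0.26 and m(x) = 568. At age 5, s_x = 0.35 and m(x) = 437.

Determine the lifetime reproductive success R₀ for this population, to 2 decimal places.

Survivorship from birth: l_x = s_1·s_2·…·s_x.
  l_1 = 0.34000
  l_2 = 0.11900
  l_3 = 0.06664
  l_4 = 0.01733
  l_5 = 0.00606
R₀ = Σ l_x m(x):
  age 1: 0.34000 × 79 = 26.8600
  age 2: 0.11900 × 451 = 53.6690
  age 3: 0.06664 × 555 = 36.9852
  age 4: 0.01733 × 568 = 9.8434
  age 5: 0.00606 × 437 = 2.6482
R₀ = 26.8600 + 53.6690 + 36.9852 + 9.8434 + 2.6482 = 130.0059

130.01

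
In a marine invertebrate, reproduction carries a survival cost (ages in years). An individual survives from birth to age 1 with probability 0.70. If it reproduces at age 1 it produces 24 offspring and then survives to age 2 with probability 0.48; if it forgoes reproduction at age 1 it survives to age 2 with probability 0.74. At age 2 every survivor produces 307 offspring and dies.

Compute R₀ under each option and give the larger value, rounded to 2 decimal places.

breed at age 1: R₀ = 0.70 × (24 + 0.48 × 307) = 0.70 × 171.3600 = 119.9520
delay to age 2: R₀ = 0.70 × (0.74 × 307) = 0.70 × 227.1800 = 159.0260
Higher: delay to age 2 (159.0260).

159.03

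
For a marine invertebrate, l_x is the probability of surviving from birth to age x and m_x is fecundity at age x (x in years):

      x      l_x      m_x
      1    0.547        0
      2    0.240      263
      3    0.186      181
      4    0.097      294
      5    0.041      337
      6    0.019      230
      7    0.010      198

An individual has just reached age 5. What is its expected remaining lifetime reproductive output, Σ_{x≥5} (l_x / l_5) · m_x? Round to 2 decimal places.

491.88

l_5 = 0.041. Conditional survival from age 5 to x is l_x / l_5.
  x=5: (0.041/0.041) × 337 = 337.0000
  x=6: (0.019/0.041) × 230 = 106.5854
  x=7: (0.010/0.041) × 198 = 48.2927
Sum = 337.0000 + 106.5854 + 48.2927 = 491.8780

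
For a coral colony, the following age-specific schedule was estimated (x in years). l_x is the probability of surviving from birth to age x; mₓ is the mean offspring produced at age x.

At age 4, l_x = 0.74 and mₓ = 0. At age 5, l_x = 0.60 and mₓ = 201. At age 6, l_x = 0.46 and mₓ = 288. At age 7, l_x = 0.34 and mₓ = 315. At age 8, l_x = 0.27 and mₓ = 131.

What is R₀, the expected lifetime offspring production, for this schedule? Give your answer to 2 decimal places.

395.55

R₀ = Σ l_x mₓ:
  age 4: 0.74 × 0 = 0.0000
  age 5: 0.60 × 201 = 120.6000
  age 6: 0.46 × 288 = 132.4800
  age 7: 0.34 × 315 = 107.1000
  age 8: 0.27 × 131 = 35.3700
R₀ = 0.0000 + 120.6000 + 132.4800 + 107.1000 + 35.3700 = 395.5500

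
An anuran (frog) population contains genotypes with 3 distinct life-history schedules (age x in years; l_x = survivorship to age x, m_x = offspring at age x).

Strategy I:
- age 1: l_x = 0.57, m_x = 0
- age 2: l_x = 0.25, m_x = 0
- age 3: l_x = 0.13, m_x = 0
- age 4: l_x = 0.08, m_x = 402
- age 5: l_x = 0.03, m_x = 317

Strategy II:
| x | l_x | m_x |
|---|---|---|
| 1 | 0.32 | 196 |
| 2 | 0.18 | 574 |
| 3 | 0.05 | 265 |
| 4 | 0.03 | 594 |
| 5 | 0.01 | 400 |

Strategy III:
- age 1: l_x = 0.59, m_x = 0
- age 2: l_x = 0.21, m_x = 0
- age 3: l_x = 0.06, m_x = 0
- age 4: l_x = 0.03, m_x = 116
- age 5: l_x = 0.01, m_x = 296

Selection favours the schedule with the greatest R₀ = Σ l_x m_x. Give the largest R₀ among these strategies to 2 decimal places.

Strategy I: R₀ = 0.57×0 + 0.25×0 + 0.13×0 + 0.08×402 + 0.03×317 = 41.6700
Strategy II: R₀ = 0.32×196 + 0.18×574 + 0.05×265 + 0.03×594 + 0.01×400 = 201.1100
Strategy III: R₀ = 0.59×0 + 0.21×0 + 0.06×0 + 0.03×116 + 0.01×296 = 6.4400
Highest R₀: strategy II with 201.1100.

201.11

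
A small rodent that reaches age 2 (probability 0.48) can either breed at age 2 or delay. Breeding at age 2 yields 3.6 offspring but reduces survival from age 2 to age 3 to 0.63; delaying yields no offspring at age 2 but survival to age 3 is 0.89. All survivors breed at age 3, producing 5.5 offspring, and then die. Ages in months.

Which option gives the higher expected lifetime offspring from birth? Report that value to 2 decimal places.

3.39

breed at age 2: R₀ = 0.48 × (3.6 + 0.63 × 5.5) = 0.48 × 7.0650 = 3.3912
delay to age 3: R₀ = 0.48 × (0.89 × 5.5) = 0.48 × 4.8950 = 2.3496
Higher: breed at age 2 (3.3912).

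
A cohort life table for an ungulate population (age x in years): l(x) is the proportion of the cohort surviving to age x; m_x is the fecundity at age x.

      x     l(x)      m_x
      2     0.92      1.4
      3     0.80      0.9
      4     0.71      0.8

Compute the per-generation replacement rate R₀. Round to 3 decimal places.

R₀ = Σ l(x) m_x:
  age 2: 0.92 × 1.4 = 1.2880
  age 3: 0.80 × 0.9 = 0.7200
  age 4: 0.71 × 0.8 = 0.5680
R₀ = 1.2880 + 0.7200 + 0.5680 = 2.5760

2.576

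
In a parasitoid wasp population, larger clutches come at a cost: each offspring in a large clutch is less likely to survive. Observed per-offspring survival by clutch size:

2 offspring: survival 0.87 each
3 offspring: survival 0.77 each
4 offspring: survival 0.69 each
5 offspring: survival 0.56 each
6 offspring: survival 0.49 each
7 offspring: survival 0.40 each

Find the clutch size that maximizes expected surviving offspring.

Expected surviving offspring = c × s(c):
  c=2: 2 × 0.87 = 1.740
  c=3: 3 × 0.77 = 2.310
  c=4: 4 × 0.69 = 2.760
  c=5: 5 × 0.56 = 2.800
  c=6: 6 × 0.49 = 2.940
  c=7: 7 × 0.40 = 2.800
Maximum at c = 6 (2.940 surviving offspring).

6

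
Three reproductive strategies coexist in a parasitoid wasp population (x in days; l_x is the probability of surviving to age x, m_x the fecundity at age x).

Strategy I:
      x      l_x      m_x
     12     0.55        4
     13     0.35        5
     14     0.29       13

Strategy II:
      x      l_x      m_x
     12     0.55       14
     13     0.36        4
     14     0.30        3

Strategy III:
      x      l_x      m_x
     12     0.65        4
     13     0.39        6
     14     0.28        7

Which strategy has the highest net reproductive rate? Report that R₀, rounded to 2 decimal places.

10.04

Strategy I: R₀ = 0.55×4 + 0.35×5 + 0.29×13 = 7.7200
Strategy II: R₀ = 0.55×14 + 0.36×4 + 0.30×3 = 10.0400
Strategy III: R₀ = 0.65×4 + 0.39×6 + 0.28×7 = 6.9000
Highest R₀: strategy II with 10.0400.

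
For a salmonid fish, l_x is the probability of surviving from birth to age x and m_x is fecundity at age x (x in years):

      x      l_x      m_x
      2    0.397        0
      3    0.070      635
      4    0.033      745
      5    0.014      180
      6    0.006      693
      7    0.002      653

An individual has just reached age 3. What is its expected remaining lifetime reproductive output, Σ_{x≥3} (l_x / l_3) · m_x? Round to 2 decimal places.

1100.27

l_3 = 0.070. Conditional survival from age 3 to x is l_x / l_3.
  x=3: (0.070/0.070) × 635 = 635.0000
  x=4: (0.033/0.070) × 745 = 351.2143
  x=5: (0.014/0.070) × 180 = 36.0000
  x=6: (0.006/0.070) × 693 = 59.4000
  x=7: (0.002/0.070) × 653 = 18.6571
Sum = 635.0000 + 351.2143 + 36.0000 + 59.4000 + 18.6571 = 1100.2714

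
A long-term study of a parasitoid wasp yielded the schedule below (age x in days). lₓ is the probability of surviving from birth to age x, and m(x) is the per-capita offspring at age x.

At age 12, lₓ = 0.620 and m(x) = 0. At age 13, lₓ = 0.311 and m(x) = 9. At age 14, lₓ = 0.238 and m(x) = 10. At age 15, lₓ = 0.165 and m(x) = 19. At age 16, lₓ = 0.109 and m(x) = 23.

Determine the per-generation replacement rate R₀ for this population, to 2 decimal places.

R₀ = Σ lₓ m(x):
  age 12: 0.620 × 0 = 0.0000
  age 13: 0.311 × 9 = 2.7990
  age 14: 0.238 × 10 = 2.3800
  age 15: 0.165 × 19 = 3.1350
  age 16: 0.109 × 23 = 2.5070
R₀ = 0.0000 + 2.7990 + 2.3800 + 3.1350 + 2.5070 = 10.8210

10.82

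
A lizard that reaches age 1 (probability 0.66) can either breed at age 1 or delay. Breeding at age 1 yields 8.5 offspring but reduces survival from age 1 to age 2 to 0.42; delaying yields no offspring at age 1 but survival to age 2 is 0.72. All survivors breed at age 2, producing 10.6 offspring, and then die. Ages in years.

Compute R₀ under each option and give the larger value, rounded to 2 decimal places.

8.55

breed at age 1: R₀ = 0.66 × (8.5 + 0.42 × 10.6) = 0.66 × 12.9520 = 8.5483
delay to age 2: R₀ = 0.66 × (0.72 × 10.6) = 0.66 × 7.6320 = 5.0371
Higher: breed at age 1 (8.5483).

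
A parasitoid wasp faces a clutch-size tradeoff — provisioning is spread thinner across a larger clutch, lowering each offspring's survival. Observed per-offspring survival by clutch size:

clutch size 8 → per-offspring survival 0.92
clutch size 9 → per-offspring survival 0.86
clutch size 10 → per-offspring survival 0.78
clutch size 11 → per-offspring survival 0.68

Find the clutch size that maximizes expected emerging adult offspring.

10

Expected emerging adult offspring = c × s(c):
  c=8: 8 × 0.92 = 7.360
  c=9: 9 × 0.86 = 7.740
  c=10: 10 × 0.78 = 7.800
  c=11: 11 × 0.68 = 7.480
Maximum at c = 10 (7.800 emerging adult offspring).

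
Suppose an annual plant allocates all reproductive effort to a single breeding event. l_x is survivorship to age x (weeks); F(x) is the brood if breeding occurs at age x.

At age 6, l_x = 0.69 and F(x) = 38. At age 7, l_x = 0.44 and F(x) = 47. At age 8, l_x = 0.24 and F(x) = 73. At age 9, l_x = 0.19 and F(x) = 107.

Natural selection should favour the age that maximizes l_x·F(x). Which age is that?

Expected offspring if breeding at age x = l_x × F(x):
  age 6: 0.69 × 38 = 26.220
  age 7: 0.44 × 47 = 20.680
  age 8: 0.24 × 73 = 17.520
  age 9: 0.19 × 107 = 20.330
Maximum at age 6 (26.220).

6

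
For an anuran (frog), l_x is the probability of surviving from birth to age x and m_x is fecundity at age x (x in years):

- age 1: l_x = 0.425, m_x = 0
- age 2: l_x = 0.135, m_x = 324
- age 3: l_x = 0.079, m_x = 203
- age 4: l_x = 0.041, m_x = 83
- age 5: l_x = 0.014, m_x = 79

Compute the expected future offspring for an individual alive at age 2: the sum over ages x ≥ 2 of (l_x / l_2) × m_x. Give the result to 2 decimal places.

476.19

l_2 = 0.135. Conditional survival from age 2 to x is l_x / l_2.
  x=2: (0.135/0.135) × 324 = 324.0000
  x=3: (0.079/0.135) × 203 = 118.7926
  x=4: (0.041/0.135) × 83 = 25.2074
  x=5: (0.014/0.135) × 79 = 8.1926
Sum = 324.0000 + 118.7926 + 25.2074 + 8.1926 = 476.1926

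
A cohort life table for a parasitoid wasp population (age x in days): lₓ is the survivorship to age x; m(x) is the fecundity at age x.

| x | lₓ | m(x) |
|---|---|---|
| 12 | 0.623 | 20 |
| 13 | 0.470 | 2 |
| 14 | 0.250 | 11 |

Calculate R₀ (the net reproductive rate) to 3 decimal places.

R₀ = Σ lₓ m(x):
  age 12: 0.623 × 20 = 12.4600
  age 13: 0.470 × 2 = 0.9400
  age 14: 0.250 × 11 = 2.7500
R₀ = 12.4600 + 0.9400 + 2.7500 = 16.1500

16.150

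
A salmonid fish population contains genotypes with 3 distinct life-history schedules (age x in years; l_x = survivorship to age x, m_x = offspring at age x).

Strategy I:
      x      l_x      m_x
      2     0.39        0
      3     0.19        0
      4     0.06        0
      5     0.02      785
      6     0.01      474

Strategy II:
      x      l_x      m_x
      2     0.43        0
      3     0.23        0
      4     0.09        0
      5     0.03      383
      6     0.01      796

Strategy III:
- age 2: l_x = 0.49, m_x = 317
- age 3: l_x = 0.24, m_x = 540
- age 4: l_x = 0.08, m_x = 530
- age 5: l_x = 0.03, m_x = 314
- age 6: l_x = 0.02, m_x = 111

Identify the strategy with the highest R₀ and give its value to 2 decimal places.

Strategy I: R₀ = 0.39×0 + 0.19×0 + 0.06×0 + 0.02×785 + 0.01×474 = 20.4400
Strategy II: R₀ = 0.43×0 + 0.23×0 + 0.09×0 + 0.03×383 + 0.01×796 = 19.4500
Strategy III: R₀ = 0.49×317 + 0.24×540 + 0.08×530 + 0.03×314 + 0.02×111 = 338.9700
Highest R₀: strategy III with 338.9700.

338.97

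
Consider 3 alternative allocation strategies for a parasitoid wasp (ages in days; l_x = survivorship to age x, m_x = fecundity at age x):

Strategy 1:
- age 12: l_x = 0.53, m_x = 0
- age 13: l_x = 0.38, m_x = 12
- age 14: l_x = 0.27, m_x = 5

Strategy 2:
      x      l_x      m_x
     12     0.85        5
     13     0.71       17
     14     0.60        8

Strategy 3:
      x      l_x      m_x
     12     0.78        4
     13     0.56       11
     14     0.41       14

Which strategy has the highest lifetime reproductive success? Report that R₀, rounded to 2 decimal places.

21.12

Strategy 1: R₀ = 0.53×0 + 0.38×12 + 0.27×5 = 5.9100
Strategy 2: R₀ = 0.85×5 + 0.71×17 + 0.60×8 = 21.1200
Strategy 3: R₀ = 0.78×4 + 0.56×11 + 0.41×14 = 15.0200
Highest R₀: strategy 2 with 21.1200.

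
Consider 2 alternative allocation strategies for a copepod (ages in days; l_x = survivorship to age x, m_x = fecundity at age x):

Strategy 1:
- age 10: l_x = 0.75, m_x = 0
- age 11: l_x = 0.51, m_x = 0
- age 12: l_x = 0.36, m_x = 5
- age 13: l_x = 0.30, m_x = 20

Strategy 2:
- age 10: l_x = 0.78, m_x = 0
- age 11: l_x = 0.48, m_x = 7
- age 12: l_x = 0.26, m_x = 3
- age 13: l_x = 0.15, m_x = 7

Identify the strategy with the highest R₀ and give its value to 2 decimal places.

Strategy 1: R₀ = 0.75×0 + 0.51×0 + 0.36×5 + 0.30×20 = 7.8000
Strategy 2: R₀ = 0.78×0 + 0.48×7 + 0.26×3 + 0.15×7 = 5.1900
Highest R₀: strategy 1 with 7.8000.

7.80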